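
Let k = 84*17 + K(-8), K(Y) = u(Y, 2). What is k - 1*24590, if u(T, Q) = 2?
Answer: -23160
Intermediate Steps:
K(Y) = 2
k = 1430 (k = 84*17 + 2 = 1428 + 2 = 1430)
k - 1*24590 = 1430 - 1*24590 = 1430 - 24590 = -23160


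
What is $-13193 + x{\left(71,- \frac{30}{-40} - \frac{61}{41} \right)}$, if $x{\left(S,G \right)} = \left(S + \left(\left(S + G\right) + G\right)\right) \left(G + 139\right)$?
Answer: $\frac{83864561}{13448} \approx 6236.2$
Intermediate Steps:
$x{\left(S,G \right)} = \left(139 + G\right) \left(2 G + 2 S\right)$ ($x{\left(S,G \right)} = \left(S + \left(\left(G + S\right) + G\right)\right) \left(139 + G\right) = \left(S + \left(S + 2 G\right)\right) \left(139 + G\right) = \left(2 G + 2 S\right) \left(139 + G\right) = \left(139 + G\right) \left(2 G + 2 S\right)$)
$-13193 + x{\left(71,- \frac{30}{-40} - \frac{61}{41} \right)} = -13193 + \left(2 \left(- \frac{30}{-40} - \frac{61}{41}\right)^{2} + 278 \left(- \frac{30}{-40} - \frac{61}{41}\right) + 278 \cdot 71 + 2 \left(- \frac{30}{-40} - \frac{61}{41}\right) 71\right) = -13193 + \left(2 \left(\left(-30\right) \left(- \frac{1}{40}\right) - \frac{61}{41}\right)^{2} + 278 \left(\left(-30\right) \left(- \frac{1}{40}\right) - \frac{61}{41}\right) + 19738 + 2 \left(\left(-30\right) \left(- \frac{1}{40}\right) - \frac{61}{41}\right) 71\right) = -13193 + \left(2 \left(\frac{3}{4} - \frac{61}{41}\right)^{2} + 278 \left(\frac{3}{4} - \frac{61}{41}\right) + 19738 + 2 \left(\frac{3}{4} - \frac{61}{41}\right) 71\right) = -13193 + \left(2 \left(- \frac{121}{164}\right)^{2} + 278 \left(- \frac{121}{164}\right) + 19738 + 2 \left(- \frac{121}{164}\right) 71\right) = -13193 + \left(2 \cdot \frac{14641}{26896} - \frac{16819}{82} + 19738 - \frac{8591}{82}\right) = -13193 + \left(\frac{14641}{13448} - \frac{16819}{82} + 19738 - \frac{8591}{82}\right) = -13193 + \frac{261284025}{13448} = \frac{83864561}{13448}$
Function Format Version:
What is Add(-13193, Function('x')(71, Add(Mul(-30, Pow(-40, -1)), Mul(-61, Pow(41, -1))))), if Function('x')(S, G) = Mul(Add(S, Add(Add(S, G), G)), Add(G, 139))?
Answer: Rational(83864561, 13448) ≈ 6236.2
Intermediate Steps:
Function('x')(S, G) = Mul(Add(139, G), Add(Mul(2, G), Mul(2, S))) (Function('x')(S, G) = Mul(Add(S, Add(Add(G, S), G)), Add(139, G)) = Mul(Add(S, Add(S, Mul(2, G))), Add(139, G)) = Mul(Add(Mul(2, G), Mul(2, S)), Add(139, G)) = Mul(Add(139, G), Add(Mul(2, G), Mul(2, S))))
Add(-13193, Function('x')(71, Add(Mul(-30, Pow(-40, -1)), Mul(-61, Pow(41, -1))))) = Add(-13193, Add(Mul(2, Pow(Add(Mul(-30, Pow(-40, -1)), Mul(-61, Pow(41, -1))), 2)), Mul(278, Add(Mul(-30, Pow(-40, -1)), Mul(-61, Pow(41, -1)))), Mul(278, 71), Mul(2, Add(Mul(-30, Pow(-40, -1)), Mul(-61, Pow(41, -1))), 71))) = Add(-13193, Add(Mul(2, Pow(Add(Mul(-30, Rational(-1, 40)), Mul(-61, Rational(1, 41))), 2)), Mul(278, Add(Mul(-30, Rational(-1, 40)), Mul(-61, Rational(1, 41)))), 19738, Mul(2, Add(Mul(-30, Rational(-1, 40)), Mul(-61, Rational(1, 41))), 71))) = Add(-13193, Add(Mul(2, Pow(Add(Rational(3, 4), Rational(-61, 41)), 2)), Mul(278, Add(Rational(3, 4), Rational(-61, 41))), 19738, Mul(2, Add(Rational(3, 4), Rational(-61, 41)), 71))) = Add(-13193, Add(Mul(2, Pow(Rational(-121, 164), 2)), Mul(278, Rational(-121, 164)), 19738, Mul(2, Rational(-121, 164), 71))) = Add(-13193, Add(Mul(2, Rational(14641, 26896)), Rational(-16819, 82), 19738, Rational(-8591, 82))) = Add(-13193, Add(Rational(14641, 13448), Rational(-16819, 82), 19738, Rational(-8591, 82))) = Add(-13193, Rational(261284025, 13448)) = Rational(83864561, 13448)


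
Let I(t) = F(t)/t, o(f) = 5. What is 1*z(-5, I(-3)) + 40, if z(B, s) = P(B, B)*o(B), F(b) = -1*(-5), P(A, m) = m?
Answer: 15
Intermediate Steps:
F(b) = 5
I(t) = 5/t
z(B, s) = 5*B (z(B, s) = B*5 = 5*B)
1*z(-5, I(-3)) + 40 = 1*(5*(-5)) + 40 = 1*(-25) + 40 = -25 + 40 = 15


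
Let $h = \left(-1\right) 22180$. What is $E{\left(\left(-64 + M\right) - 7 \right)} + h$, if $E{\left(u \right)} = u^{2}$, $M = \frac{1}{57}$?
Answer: $- \frac{55692704}{3249} \approx -17142.0$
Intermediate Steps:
$M = \frac{1}{57} \approx 0.017544$
$h = -22180$
$E{\left(\left(-64 + M\right) - 7 \right)} + h = \left(\left(-64 + \frac{1}{57}\right) - 7\right)^{2} - 22180 = \left(- \frac{3647}{57} - 7\right)^{2} - 22180 = \left(- \frac{4046}{57}\right)^{2} - 22180 = \frac{16370116}{3249} - 22180 = - \frac{55692704}{3249}$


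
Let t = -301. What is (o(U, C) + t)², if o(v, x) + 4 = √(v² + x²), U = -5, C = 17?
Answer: (305 - √314)² ≈ 82530.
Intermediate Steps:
o(v, x) = -4 + √(v² + x²)
(o(U, C) + t)² = ((-4 + √((-5)² + 17²)) - 301)² = ((-4 + √(25 + 289)) - 301)² = ((-4 + √314) - 301)² = (-305 + √314)²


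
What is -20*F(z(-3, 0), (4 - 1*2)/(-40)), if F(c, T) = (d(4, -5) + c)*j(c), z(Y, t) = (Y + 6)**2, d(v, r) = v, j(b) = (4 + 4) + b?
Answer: -4420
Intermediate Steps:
j(b) = 8 + b
z(Y, t) = (6 + Y)**2
F(c, T) = (4 + c)*(8 + c)
-20*F(z(-3, 0), (4 - 1*2)/(-40)) = -20*(4 + (6 - 3)**2)*(8 + (6 - 3)**2) = -20*(4 + 3**2)*(8 + 3**2) = -20*(4 + 9)*(8 + 9) = -260*17 = -20*221 = -4420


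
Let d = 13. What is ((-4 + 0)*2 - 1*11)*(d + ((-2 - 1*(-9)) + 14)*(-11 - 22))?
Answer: 12920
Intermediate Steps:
((-4 + 0)*2 - 1*11)*(d + ((-2 - 1*(-9)) + 14)*(-11 - 22)) = ((-4 + 0)*2 - 1*11)*(13 + ((-2 - 1*(-9)) + 14)*(-11 - 22)) = (-4*2 - 11)*(13 + ((-2 + 9) + 14)*(-33)) = (-8 - 11)*(13 + (7 + 14)*(-33)) = -19*(13 + 21*(-33)) = -19*(13 - 693) = -19*(-680) = 12920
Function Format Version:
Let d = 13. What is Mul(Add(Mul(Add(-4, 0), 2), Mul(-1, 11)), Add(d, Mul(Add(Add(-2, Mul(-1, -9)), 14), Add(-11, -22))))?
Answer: 12920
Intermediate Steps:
Mul(Add(Mul(Add(-4, 0), 2), Mul(-1, 11)), Add(d, Mul(Add(Add(-2, Mul(-1, -9)), 14), Add(-11, -22)))) = Mul(Add(Mul(Add(-4, 0), 2), Mul(-1, 11)), Add(13, Mul(Add(Add(-2, Mul(-1, -9)), 14), Add(-11, -22)))) = Mul(Add(Mul(-4, 2), -11), Add(13, Mul(Add(Add(-2, 9), 14), -33))) = Mul(Add(-8, -11), Add(13, Mul(Add(7, 14), -33))) = Mul(-19, Add(13, Mul(21, -33))) = Mul(-19, Add(13, -693)) = Mul(-19, -680) = 12920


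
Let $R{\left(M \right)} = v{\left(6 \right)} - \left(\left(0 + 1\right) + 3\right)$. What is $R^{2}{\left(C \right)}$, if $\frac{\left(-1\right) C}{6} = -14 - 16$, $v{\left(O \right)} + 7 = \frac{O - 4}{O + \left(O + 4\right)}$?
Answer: $\frac{7569}{64} \approx 118.27$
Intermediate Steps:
$v{\left(O \right)} = -7 + \frac{-4 + O}{4 + 2 O}$ ($v{\left(O \right)} = -7 + \frac{O - 4}{O + \left(O + 4\right)} = -7 + \frac{-4 + O}{O + \left(4 + O\right)} = -7 + \frac{-4 + O}{4 + 2 O}$)
$C = 180$ ($C = - 6 \left(-14 - 16\right) = \left(-6\right) \left(-30\right) = 180$)
$R{\left(M \right)} = - \frac{87}{8}$ ($R{\left(M \right)} = \frac{-32 - 78}{2 \left(2 + 6\right)} - \left(\left(0 + 1\right) + 3\right) = \frac{-32 - 78}{2 \cdot 8} - \left(1 + 3\right) = \frac{1}{2} \cdot \frac{1}{8} \left(-110\right) - 4 = - \frac{55}{8} - 4 = - \frac{87}{8}$)
$R^{2}{\left(C \right)} = \left(- \frac{87}{8}\right)^{2} = \frac{7569}{64}$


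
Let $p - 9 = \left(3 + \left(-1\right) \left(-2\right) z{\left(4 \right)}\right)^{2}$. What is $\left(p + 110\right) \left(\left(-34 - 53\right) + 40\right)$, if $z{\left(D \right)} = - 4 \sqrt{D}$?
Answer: $-13536$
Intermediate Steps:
$p = 178$ ($p = 9 + \left(3 + \left(-1\right) \left(-2\right) \left(- 4 \sqrt{4}\right)\right)^{2} = 9 + \left(3 + 2 \left(\left(-4\right) 2\right)\right)^{2} = 9 + \left(3 + 2 \left(-8\right)\right)^{2} = 9 + \left(3 - 16\right)^{2} = 9 + \left(-13\right)^{2} = 9 + 169 = 178$)
$\left(p + 110\right) \left(\left(-34 - 53\right) + 40\right) = \left(178 + 110\right) \left(\left(-34 - 53\right) + 40\right) = 288 \left(-87 + 40\right) = 288 \left(-47\right) = -13536$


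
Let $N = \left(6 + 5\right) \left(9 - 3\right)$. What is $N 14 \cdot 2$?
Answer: $1848$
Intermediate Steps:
$N = 66$ ($N = 11 \cdot 6 = 66$)
$N 14 \cdot 2 = 66 \cdot 14 \cdot 2 = 924 \cdot 2 = 1848$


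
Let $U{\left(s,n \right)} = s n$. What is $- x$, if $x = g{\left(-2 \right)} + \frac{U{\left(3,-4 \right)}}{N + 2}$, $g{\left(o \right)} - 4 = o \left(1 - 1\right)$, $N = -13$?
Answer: $- \frac{56}{11} \approx -5.0909$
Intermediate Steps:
$g{\left(o \right)} = 4$ ($g{\left(o \right)} = 4 + o \left(1 - 1\right) = 4 + o 0 = 4 + 0 = 4$)
$U{\left(s,n \right)} = n s$
$x = \frac{56}{11}$ ($x = 4 + \frac{\left(-4\right) 3}{-13 + 2} = 4 - \frac{12}{-11} = 4 - - \frac{12}{11} = 4 + \frac{12}{11} = \frac{56}{11} \approx 5.0909$)
$- x = \left(-1\right) \frac{56}{11} = - \frac{56}{11}$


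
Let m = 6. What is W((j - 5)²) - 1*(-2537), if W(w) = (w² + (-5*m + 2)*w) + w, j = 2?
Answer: 2375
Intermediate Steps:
W(w) = w² - 27*w (W(w) = (w² + (-5*6 + 2)*w) + w = (w² + (-30 + 2)*w) + w = (w² - 28*w) + w = w² - 27*w)
W((j - 5)²) - 1*(-2537) = (2 - 5)²*(-27 + (2 - 5)²) - 1*(-2537) = (-3)²*(-27 + (-3)²) + 2537 = 9*(-27 + 9) + 2537 = 9*(-18) + 2537 = -162 + 2537 = 2375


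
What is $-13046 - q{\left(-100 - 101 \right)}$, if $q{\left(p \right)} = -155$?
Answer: $-12891$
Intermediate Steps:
$-13046 - q{\left(-100 - 101 \right)} = -13046 - -155 = -13046 + 155 = -12891$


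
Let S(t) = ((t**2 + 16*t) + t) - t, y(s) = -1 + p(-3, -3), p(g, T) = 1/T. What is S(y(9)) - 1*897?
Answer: -8249/9 ≈ -916.56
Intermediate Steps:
y(s) = -4/3 (y(s) = -1 + 1/(-3) = -1 - 1/3 = -4/3)
S(t) = t**2 + 16*t (S(t) = (t**2 + 17*t) - t = t**2 + 16*t)
S(y(9)) - 1*897 = -4*(16 - 4/3)/3 - 1*897 = -4/3*44/3 - 897 = -176/9 - 897 = -8249/9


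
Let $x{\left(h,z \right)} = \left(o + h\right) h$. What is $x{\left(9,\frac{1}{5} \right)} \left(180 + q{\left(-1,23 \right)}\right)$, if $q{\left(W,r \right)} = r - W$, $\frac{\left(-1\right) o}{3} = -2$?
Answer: $27540$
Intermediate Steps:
$o = 6$ ($o = \left(-3\right) \left(-2\right) = 6$)
$x{\left(h,z \right)} = h \left(6 + h\right)$ ($x{\left(h,z \right)} = \left(6 + h\right) h = h \left(6 + h\right)$)
$x{\left(9,\frac{1}{5} \right)} \left(180 + q{\left(-1,23 \right)}\right) = 9 \left(6 + 9\right) \left(180 + \left(23 - -1\right)\right) = 9 \cdot 15 \left(180 + \left(23 + 1\right)\right) = 135 \left(180 + 24\right) = 135 \cdot 204 = 27540$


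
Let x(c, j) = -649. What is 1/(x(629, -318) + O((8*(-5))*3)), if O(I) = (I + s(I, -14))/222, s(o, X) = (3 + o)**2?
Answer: -74/43503 ≈ -0.0017010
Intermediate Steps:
O(I) = I/222 + (3 + I)**2/222 (O(I) = (I + (3 + I)**2)/222 = I/222 + (3 + I)**2/222)
1/(x(629, -318) + O((8*(-5))*3)) = 1/(-649 + (((8*(-5))*3)/222 + (3 + (8*(-5))*3)**2/222)) = 1/(-649 + ((-40*3)/222 + (3 - 40*3)**2/222)) = 1/(-649 + ((1/222)*(-120) + (3 - 120)**2/222)) = 1/(-649 + (-20/37 + (1/222)*(-117)**2)) = 1/(-649 + (-20/37 + (1/222)*13689)) = 1/(-649 + (-20/37 + 4563/74)) = 1/(-649 + 4523/74) = 1/(-43503/74) = -74/43503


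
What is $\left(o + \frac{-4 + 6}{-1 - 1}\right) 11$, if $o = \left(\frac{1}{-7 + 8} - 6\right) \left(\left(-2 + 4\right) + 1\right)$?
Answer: $-176$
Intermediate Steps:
$o = -15$ ($o = \left(1^{-1} - 6\right) \left(2 + 1\right) = \left(1 - 6\right) 3 = \left(-5\right) 3 = -15$)
$\left(o + \frac{-4 + 6}{-1 - 1}\right) 11 = \left(-15 + \frac{-4 + 6}{-1 - 1}\right) 11 = \left(-15 + \frac{2}{-2}\right) 11 = \left(-15 + 2 \left(- \frac{1}{2}\right)\right) 11 = \left(-15 - 1\right) 11 = \left(-16\right) 11 = -176$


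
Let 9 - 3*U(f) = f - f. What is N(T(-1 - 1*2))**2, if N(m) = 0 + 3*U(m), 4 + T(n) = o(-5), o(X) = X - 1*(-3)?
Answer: 81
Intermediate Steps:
U(f) = 3 (U(f) = 3 - (f - f)/3 = 3 - 1/3*0 = 3 + 0 = 3)
o(X) = 3 + X (o(X) = X + 3 = 3 + X)
T(n) = -6 (T(n) = -4 + (3 - 5) = -4 - 2 = -6)
N(m) = 9 (N(m) = 0 + 3*3 = 0 + 9 = 9)
N(T(-1 - 1*2))**2 = 9**2 = 81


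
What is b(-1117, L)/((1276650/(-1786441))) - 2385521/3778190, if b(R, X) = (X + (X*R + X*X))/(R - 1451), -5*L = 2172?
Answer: 157567168721298883/430088841828750 ≈ 366.36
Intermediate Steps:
L = -2172/5 (L = -⅕*2172 = -2172/5 ≈ -434.40)
b(R, X) = (X + X² + R*X)/(-1451 + R) (b(R, X) = (X + (R*X + X²))/(-1451 + R) = (X + (X² + R*X))/(-1451 + R) = (X + X² + R*X)/(-1451 + R))
b(-1117, L)/((1276650/(-1786441))) - 2385521/3778190 = (-2172*(1 - 1117 - 2172/5)/(5*(-1451 - 1117)))/((1276650/(-1786441))) - 2385521/3778190 = (-2172/5*(-7752/5)/(-2568))/((1276650*(-1/1786441))) - 2385521*1/3778190 = (-2172/5*(-1/2568)*(-7752/5))/(-1276650/1786441) - 2385521/3778190 = -701556/2675*(-1786441/1276650) - 2385521/3778190 = 208881400366/569173125 - 2385521/3778190 = 157567168721298883/430088841828750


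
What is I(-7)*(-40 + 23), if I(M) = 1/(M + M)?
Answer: 17/14 ≈ 1.2143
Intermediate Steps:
I(M) = 1/(2*M)
I(-7)*(-40 + 23) = ((½)/(-7))*(-40 + 23) = ((½)*(-⅐))*(-17) = -1/14*(-17) = 17/14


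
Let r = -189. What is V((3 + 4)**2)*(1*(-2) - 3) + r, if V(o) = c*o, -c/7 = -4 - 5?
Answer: -15624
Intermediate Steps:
c = 63 (c = -7*(-4 - 5) = -7*(-9) = 63)
V(o) = 63*o
V((3 + 4)**2)*(1*(-2) - 3) + r = (63*(3 + 4)**2)*(1*(-2) - 3) - 189 = (63*7**2)*(-2 - 3) - 189 = (63*49)*(-5) - 189 = 3087*(-5) - 189 = -15435 - 189 = -15624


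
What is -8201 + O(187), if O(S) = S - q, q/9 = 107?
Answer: -8977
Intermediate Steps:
q = 963 (q = 9*107 = 963)
O(S) = -963 + S (O(S) = S - 1*963 = S - 963 = -963 + S)
-8201 + O(187) = -8201 + (-963 + 187) = -8201 - 776 = -8977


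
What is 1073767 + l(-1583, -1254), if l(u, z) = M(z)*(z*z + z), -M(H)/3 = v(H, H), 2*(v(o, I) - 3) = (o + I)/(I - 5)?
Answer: -22363184713/1259 ≈ -1.7763e+7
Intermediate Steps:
v(o, I) = 3 + (I + o)/(2*(-5 + I)) (v(o, I) = 3 + ((o + I)/(I - 5))/2 = 3 + ((I + o)/(-5 + I))/2 = 3 + (I + o)/(2*(-5 + I)))
M(H) = -3*(-30 + 8*H)/(2*(-5 + H)) (M(H) = -3*(-30 + H + 7*H)/(2*(-5 + H)) = -3*(-30 + 8*H)/(2*(-5 + H)))
l(u, z) = 3*(15 - 4*z)*(z + z²)/(-5 + z) (l(u, z) = (3*(15 - 4*z)/(-5 + z))*(z*z + z) = (3*(15 - 4*z)/(-5 + z))*(z² + z) = (3*(15 - 4*z)/(-5 + z))*(z + z²) = 3*(15 - 4*z)*(z + z²)/(-5 + z))
1073767 + l(-1583, -1254) = 1073767 + 3*(-1254)*(1 - 1254)*(15 - 4*(-1254))/(-5 - 1254) = 1073767 + 3*(-1254)*(-1253)*(15 + 5016)/(-1259) = 1073767 + 3*(-1254)*(-1/1259)*(-1253)*5031 = 1073767 - 23715057366/1259 = -22363184713/1259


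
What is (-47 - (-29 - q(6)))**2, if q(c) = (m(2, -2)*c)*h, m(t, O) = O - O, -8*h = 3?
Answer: 324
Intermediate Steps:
h = -3/8 (h = -1/8*3 = -3/8 ≈ -0.37500)
m(t, O) = 0
q(c) = 0 (q(c) = (0*c)*(-3/8) = 0*(-3/8) = 0)
(-47 - (-29 - q(6)))**2 = (-47 - (-29 - 1*0))**2 = (-47 - (-29 + 0))**2 = (-47 - 1*(-29))**2 = (-47 + 29)**2 = (-18)**2 = 324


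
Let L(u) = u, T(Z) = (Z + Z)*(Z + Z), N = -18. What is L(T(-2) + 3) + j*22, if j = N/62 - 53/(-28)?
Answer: 23547/434 ≈ 54.256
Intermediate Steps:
T(Z) = 4*Z**2 (T(Z) = (2*Z)*(2*Z) = 4*Z**2)
j = 1391/868 (j = -18/62 - 53/(-28) = -18*1/62 - 53*(-1/28) = -9/31 + 53/28 = 1391/868 ≈ 1.6025)
L(T(-2) + 3) + j*22 = (4*(-2)**2 + 3) + (1391/868)*22 = (4*4 + 3) + 15301/434 = (16 + 3) + 15301/434 = 19 + 15301/434 = 23547/434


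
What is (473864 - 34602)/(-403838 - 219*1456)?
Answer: -219631/361351 ≈ -0.60781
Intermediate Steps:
(473864 - 34602)/(-403838 - 219*1456) = 439262/(-403838 - 318864) = 439262/(-722702) = 439262*(-1/722702) = -219631/361351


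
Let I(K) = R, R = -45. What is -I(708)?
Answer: 45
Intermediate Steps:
I(K) = -45
-I(708) = -1*(-45) = 45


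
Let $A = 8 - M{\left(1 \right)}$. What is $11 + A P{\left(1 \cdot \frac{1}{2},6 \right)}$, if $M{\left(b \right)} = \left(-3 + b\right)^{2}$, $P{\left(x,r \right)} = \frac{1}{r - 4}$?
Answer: $13$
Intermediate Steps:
$P{\left(x,r \right)} = \frac{1}{-4 + r}$
$A = 4$ ($A = 8 - \left(-3 + 1\right)^{2} = 8 - \left(-2\right)^{2} = 8 - 4 = 4$)
$11 + A P{\left(1 \cdot \frac{1}{2},6 \right)} = 11 + \frac{4}{-4 + 6} = 11 + \frac{4}{2} = 11 + 4 \cdot \frac{1}{2} = 11 + 2 = 13$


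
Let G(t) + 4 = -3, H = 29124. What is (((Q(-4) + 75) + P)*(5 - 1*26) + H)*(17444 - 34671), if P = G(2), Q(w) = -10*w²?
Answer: -535001712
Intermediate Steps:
G(t) = -7 (G(t) = -4 - 3 = -7)
P = -7
(((Q(-4) + 75) + P)*(5 - 1*26) + H)*(17444 - 34671) = (((-10*(-4)² + 75) - 7)*(5 - 1*26) + 29124)*(17444 - 34671) = (((-10*16 + 75) - 7)*(5 - 26) + 29124)*(-17227) = (((-160 + 75) - 7)*(-21) + 29124)*(-17227) = ((-85 - 7)*(-21) + 29124)*(-17227) = (-92*(-21) + 29124)*(-17227) = (1932 + 29124)*(-17227) = 31056*(-17227) = -535001712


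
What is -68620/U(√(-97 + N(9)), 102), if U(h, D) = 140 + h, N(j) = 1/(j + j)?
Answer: -34584480/70909 + 41172*I*√3490/70909 ≈ -487.73 + 34.302*I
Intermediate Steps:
N(j) = 1/(2*j)
-68620/U(√(-97 + N(9)), 102) = -68620/(140 + √(-97 + (½)/9)) = -68620/(140 + √(-97 + (½)*(⅑))) = -68620/(140 + √(-97 + 1/18)) = -68620/(140 + √(-1745/18)) = -68620/(140 + I*√3490/6)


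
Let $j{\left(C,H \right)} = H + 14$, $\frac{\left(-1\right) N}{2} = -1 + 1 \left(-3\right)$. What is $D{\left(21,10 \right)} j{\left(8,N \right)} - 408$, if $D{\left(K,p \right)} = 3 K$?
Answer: $978$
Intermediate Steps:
$N = 8$ ($N = - 2 \left(-1 + 1 \left(-3\right)\right) = - 2 \left(-1 - 3\right) = \left(-2\right) \left(-4\right) = 8$)
$j{\left(C,H \right)} = 14 + H$
$D{\left(21,10 \right)} j{\left(8,N \right)} - 408 = 3 \cdot 21 \left(14 + 8\right) - 408 = 63 \cdot 22 - 408 = 1386 - 408 = 978$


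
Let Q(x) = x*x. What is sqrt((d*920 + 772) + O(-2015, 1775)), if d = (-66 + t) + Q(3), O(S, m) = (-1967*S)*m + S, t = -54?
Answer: 2*sqrt(1758779503) ≈ 83876.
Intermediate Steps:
Q(x) = x**2
O(S, m) = S - 1967*S*m (O(S, m) = -1967*S*m + S = S - 1967*S*m)
d = -111 (d = (-66 - 54) + 3**2 = -120 + 9 = -111)
sqrt((d*920 + 772) + O(-2015, 1775)) = sqrt((-111*920 + 772) - 2015*(1 - 1967*1775)) = sqrt((-102120 + 772) - 2015*(1 - 3491425)) = sqrt(-101348 - 2015*(-3491424)) = sqrt(-101348 + 7035219360) = sqrt(7035118012) = 2*sqrt(1758779503)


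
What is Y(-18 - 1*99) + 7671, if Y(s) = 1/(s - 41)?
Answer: 1212017/158 ≈ 7671.0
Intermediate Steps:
Y(s) = 1/(-41 + s)
Y(-18 - 1*99) + 7671 = 1/(-41 + (-18 - 1*99)) + 7671 = 1/(-41 + (-18 - 99)) + 7671 = 1/(-41 - 117) + 7671 = 1/(-158) + 7671 = -1/158 + 7671 = 1212017/158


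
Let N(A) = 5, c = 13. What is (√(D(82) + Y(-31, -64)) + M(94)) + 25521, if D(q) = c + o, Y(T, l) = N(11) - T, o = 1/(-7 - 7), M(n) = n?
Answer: 25615 + √9590/14 ≈ 25622.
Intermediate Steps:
o = -1/14 (o = 1/(-14) = -1/14 ≈ -0.071429)
Y(T, l) = 5 - T
D(q) = 181/14 (D(q) = 13 - 1/14 = 181/14)
(√(D(82) + Y(-31, -64)) + M(94)) + 25521 = (√(181/14 + (5 - 1*(-31))) + 94) + 25521 = (√(181/14 + (5 + 31)) + 94) + 25521 = (√(181/14 + 36) + 94) + 25521 = (√(685/14) + 94) + 25521 = (√9590/14 + 94) + 25521 = (94 + √9590/14) + 25521 = 25615 + √9590/14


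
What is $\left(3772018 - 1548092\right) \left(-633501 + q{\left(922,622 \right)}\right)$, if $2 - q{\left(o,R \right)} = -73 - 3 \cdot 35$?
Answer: $-1408459038246$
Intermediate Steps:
$q{\left(o,R \right)} = 180$ ($q{\left(o,R \right)} = 2 - \left(-73 - 3 \cdot 35\right) = 2 - \left(-73 - 105\right) = 2 - -178 = 2 + 178 = 180$)
$\left(3772018 - 1548092\right) \left(-633501 + q{\left(922,622 \right)}\right) = \left(3772018 - 1548092\right) \left(-633501 + 180\right) = 2223926 \left(-633321\right) = -1408459038246$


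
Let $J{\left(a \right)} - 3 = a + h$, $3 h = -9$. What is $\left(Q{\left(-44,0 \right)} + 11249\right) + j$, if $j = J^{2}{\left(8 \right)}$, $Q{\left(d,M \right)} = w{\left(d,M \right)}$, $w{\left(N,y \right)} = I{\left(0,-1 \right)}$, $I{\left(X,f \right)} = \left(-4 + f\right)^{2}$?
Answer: $11338$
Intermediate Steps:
$h = -3$ ($h = \frac{1}{3} \left(-9\right) = -3$)
$w{\left(N,y \right)} = 25$ ($w{\left(N,y \right)} = \left(-4 - 1\right)^{2} = \left(-5\right)^{2} = 25$)
$J{\left(a \right)} = a$ ($J{\left(a \right)} = 3 + \left(a - 3\right) = 3 + \left(-3 + a\right) = a$)
$Q{\left(d,M \right)} = 25$
$j = 64$ ($j = 8^{2} = 64$)
$\left(Q{\left(-44,0 \right)} + 11249\right) + j = \left(25 + 11249\right) + 64 = 11274 + 64 = 11338$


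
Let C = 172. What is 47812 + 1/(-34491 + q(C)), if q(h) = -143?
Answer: 1655920807/34634 ≈ 47812.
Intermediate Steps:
47812 + 1/(-34491 + q(C)) = 47812 + 1/(-34491 - 143) = 47812 + 1/(-34634) = 47812 - 1/34634 = 1655920807/34634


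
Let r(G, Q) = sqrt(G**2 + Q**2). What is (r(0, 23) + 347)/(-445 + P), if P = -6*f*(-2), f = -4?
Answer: -370/493 ≈ -0.75051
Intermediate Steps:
P = -48 (P = -6*(-4)*(-2) = 24*(-2) = -48)
(r(0, 23) + 347)/(-445 + P) = (sqrt(0**2 + 23**2) + 347)/(-445 - 48) = (sqrt(0 + 529) + 347)/(-493) = (sqrt(529) + 347)*(-1/493) = (23 + 347)*(-1/493) = 370*(-1/493) = -370/493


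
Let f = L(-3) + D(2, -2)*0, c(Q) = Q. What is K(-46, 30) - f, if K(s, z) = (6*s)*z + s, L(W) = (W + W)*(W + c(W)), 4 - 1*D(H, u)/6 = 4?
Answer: -8362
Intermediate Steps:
D(H, u) = 0 (D(H, u) = 24 - 6*4 = 24 - 24 = 0)
L(W) = 4*W**2 (L(W) = (W + W)*(W + W) = (2*W)*(2*W) = 4*W**2)
K(s, z) = s + 6*s*z (K(s, z) = 6*s*z + s = s + 6*s*z)
f = 36 (f = 4*(-3)**2 + 0*0 = 4*9 + 0 = 36 + 0 = 36)
K(-46, 30) - f = -46*(1 + 6*30) - 1*36 = -46*(1 + 180) - 36 = -46*181 - 36 = -8326 - 36 = -8362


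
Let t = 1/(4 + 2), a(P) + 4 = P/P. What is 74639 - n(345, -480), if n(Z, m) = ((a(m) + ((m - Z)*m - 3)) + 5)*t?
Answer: 51835/6 ≈ 8639.2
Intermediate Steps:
a(P) = -3 (a(P) = -4 + P/P = -4 + 1 = -3)
t = ⅙ (t = 1/6 = ⅙ ≈ 0.16667)
n(Z, m) = -⅙ + m*(m - Z)/6 (n(Z, m) = ((-3 + ((m - Z)*m - 3)) + 5)*(⅙) = ((-3 + (m*(m - Z) - 3)) + 5)*(⅙) = ((-3 + (-3 + m*(m - Z))) + 5)*(⅙) = ((-6 + m*(m - Z)) + 5)*(⅙) = (-1 + m*(m - Z))*(⅙) = -⅙ + m*(m - Z)/6)
74639 - n(345, -480) = 74639 - (-⅙ + (⅙)*(-480)² - ⅙*345*(-480)) = 74639 - (-⅙ + (⅙)*230400 + 27600) = 74639 - (-⅙ + 38400 + 27600) = 74639 - 1*395999/6 = 74639 - 395999/6 = 51835/6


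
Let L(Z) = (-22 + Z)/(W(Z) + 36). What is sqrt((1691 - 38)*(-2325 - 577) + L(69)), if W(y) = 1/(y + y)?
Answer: 6*I*sqrt(3290073773162)/4969 ≈ 2190.2*I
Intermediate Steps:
W(y) = 1/(2*y)
L(Z) = (-22 + Z)/(36 + 1/(2*Z)) (L(Z) = (-22 + Z)/(1/(2*Z) + 36) = (-22 + Z)/(36 + 1/(2*Z)))
sqrt((1691 - 38)*(-2325 - 577) + L(69)) = sqrt((1691 - 38)*(-2325 - 577) + 2*69*(-22 + 69)/(1 + 72*69)) = sqrt(1653*(-2902) + 2*69*47/(1 + 4968)) = sqrt(-4797006 + 2*69*47/4969) = sqrt(-4797006 + 2*69*(1/4969)*47) = sqrt(-4797006 + 6486/4969) = sqrt(-23836316328/4969) = 6*I*sqrt(3290073773162)/4969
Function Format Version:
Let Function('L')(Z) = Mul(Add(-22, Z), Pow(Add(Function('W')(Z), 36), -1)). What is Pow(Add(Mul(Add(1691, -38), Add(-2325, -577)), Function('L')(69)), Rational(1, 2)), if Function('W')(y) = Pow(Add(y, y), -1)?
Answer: Mul(Rational(6, 4969), I, Pow(3290073773162, Rational(1, 2))) ≈ Mul(2190.2, I)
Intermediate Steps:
Function('W')(y) = Mul(Rational(1, 2), Pow(y, -1)) (Function('W')(y) = Pow(Mul(2, y), -1) = Mul(Rational(1, 2), Pow(y, -1)))
Function('L')(Z) = Mul(Pow(Add(36, Mul(Rational(1, 2), Pow(Z, -1))), -1), Add(-22, Z)) (Function('L')(Z) = Mul(Add(-22, Z), Pow(Add(Mul(Rational(1, 2), Pow(Z, -1)), 36), -1)) = Mul(Add(-22, Z), Pow(Add(36, Mul(Rational(1, 2), Pow(Z, -1))), -1)) = Mul(Pow(Add(36, Mul(Rational(1, 2), Pow(Z, -1))), -1), Add(-22, Z)))
Pow(Add(Mul(Add(1691, -38), Add(-2325, -577)), Function('L')(69)), Rational(1, 2)) = Pow(Add(Mul(Add(1691, -38), Add(-2325, -577)), Mul(2, 69, Pow(Add(1, Mul(72, 69)), -1), Add(-22, 69))), Rational(1, 2)) = Pow(Add(Mul(1653, -2902), Mul(2, 69, Pow(Add(1, 4968), -1), 47)), Rational(1, 2)) = Pow(Add(-4797006, Mul(2, 69, Pow(4969, -1), 47)), Rational(1, 2)) = Pow(Add(-4797006, Mul(2, 69, Rational(1, 4969), 47)), Rational(1, 2)) = Pow(Add(-4797006, Rational(6486, 4969)), Rational(1, 2)) = Pow(Rational(-23836316328, 4969), Rational(1, 2)) = Mul(Rational(6, 4969), I, Pow(3290073773162, Rational(1, 2)))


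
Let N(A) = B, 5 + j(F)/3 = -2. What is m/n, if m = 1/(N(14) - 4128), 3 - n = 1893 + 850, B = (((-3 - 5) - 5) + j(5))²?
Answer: 1/8143280 ≈ 1.2280e-7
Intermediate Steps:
j(F) = -21 (j(F) = -15 + 3*(-2) = -15 - 6 = -21)
B = 1156 (B = (((-3 - 5) - 5) - 21)² = ((-8 - 5) - 21)² = (-13 - 21)² = (-34)² = 1156)
N(A) = 1156
n = -2740 (n = 3 - (1893 + 850) = 3 - 1*2743 = 3 - 2743 = -2740)
m = -1/2972 (m = 1/(1156 - 4128) = 1/(-2972) = -1/2972 ≈ -0.00033647)
m/n = -1/2972/(-2740) = -1/2972*(-1/2740) = 1/8143280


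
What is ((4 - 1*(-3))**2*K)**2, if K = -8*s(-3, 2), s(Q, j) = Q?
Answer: 1382976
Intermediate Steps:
K = 24 (K = -8*(-3) = 24)
((4 - 1*(-3))**2*K)**2 = ((4 - 1*(-3))**2*24)**2 = ((4 + 3)**2*24)**2 = (7**2*24)**2 = (49*24)**2 = 1176**2 = 1382976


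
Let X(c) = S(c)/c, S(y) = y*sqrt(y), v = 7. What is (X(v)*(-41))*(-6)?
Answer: 246*sqrt(7) ≈ 650.85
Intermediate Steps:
S(y) = y**(3/2)
X(c) = sqrt(c) (X(c) = c**(3/2)/c = sqrt(c))
(X(v)*(-41))*(-6) = (sqrt(7)*(-41))*(-6) = -41*sqrt(7)*(-6) = 246*sqrt(7)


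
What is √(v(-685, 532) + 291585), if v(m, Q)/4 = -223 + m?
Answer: √287953 ≈ 536.61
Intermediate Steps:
v(m, Q) = -892 + 4*m (v(m, Q) = 4*(-223 + m) = -892 + 4*m)
√(v(-685, 532) + 291585) = √((-892 + 4*(-685)) + 291585) = √((-892 - 2740) + 291585) = √(-3632 + 291585) = √287953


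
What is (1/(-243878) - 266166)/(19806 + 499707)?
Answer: -64912031749/126697791414 ≈ -0.51234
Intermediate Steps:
(1/(-243878) - 266166)/(19806 + 499707) = (-1/243878 - 266166)/519513 = -64912031749/243878*1/519513 = -64912031749/126697791414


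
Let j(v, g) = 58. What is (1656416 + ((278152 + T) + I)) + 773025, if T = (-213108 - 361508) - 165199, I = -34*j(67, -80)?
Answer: 1965806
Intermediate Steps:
I = -1972 (I = -34*58 = -1972)
T = -739815 (T = -574616 - 165199 = -739815)
(1656416 + ((278152 + T) + I)) + 773025 = (1656416 + ((278152 - 739815) - 1972)) + 773025 = (1656416 + (-461663 - 1972)) + 773025 = (1656416 - 463635) + 773025 = 1192781 + 773025 = 1965806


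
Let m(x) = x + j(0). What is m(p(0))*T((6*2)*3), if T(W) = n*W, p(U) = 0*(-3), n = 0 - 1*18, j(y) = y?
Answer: 0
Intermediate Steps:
n = -18 (n = 0 - 18 = -18)
p(U) = 0
T(W) = -18*W
m(x) = x (m(x) = x + 0 = x)
m(p(0))*T((6*2)*3) = 0*(-18*6*2*3) = 0*(-216*3) = 0*(-18*36) = 0*(-648) = 0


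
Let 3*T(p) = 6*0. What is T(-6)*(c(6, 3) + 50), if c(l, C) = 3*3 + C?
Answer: 0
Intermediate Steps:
T(p) = 0 (T(p) = (6*0)/3 = (1/3)*0 = 0)
c(l, C) = 9 + C
T(-6)*(c(6, 3) + 50) = 0*((9 + 3) + 50) = 0*(12 + 50) = 0*62 = 0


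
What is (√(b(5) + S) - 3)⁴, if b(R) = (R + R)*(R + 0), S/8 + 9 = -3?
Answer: (3 - I*√46)⁴ ≈ -287.0 + 3011.4*I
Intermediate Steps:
S = -96 (S = -72 + 8*(-3) = -72 - 24 = -96)
b(R) = 2*R² (b(R) = (2*R)*R = 2*R²)
(√(b(5) + S) - 3)⁴ = (√(2*5² - 96) - 3)⁴ = (√(2*25 - 96) - 3)⁴ = (√(50 - 96) - 3)⁴ = (√(-46) - 3)⁴ = (I*√46 - 3)⁴ = (-3 + I*√46)⁴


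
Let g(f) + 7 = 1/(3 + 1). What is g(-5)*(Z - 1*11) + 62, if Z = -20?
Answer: 1085/4 ≈ 271.25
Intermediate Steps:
g(f) = -27/4 (g(f) = -7 + 1/(3 + 1) = -7 + 1/4 = -27/4)
g(-5)*(Z - 1*11) + 62 = -27*(-20 - 1*11)/4 + 62 = -27*(-20 - 11)/4 + 62 = -27/4*(-31) + 62 = 837/4 + 62 = 1085/4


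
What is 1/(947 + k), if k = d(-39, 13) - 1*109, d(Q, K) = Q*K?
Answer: 1/331 ≈ 0.0030211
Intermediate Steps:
d(Q, K) = K*Q
k = -616 (k = 13*(-39) - 1*109 = -507 - 109 = -616)
1/(947 + k) = 1/(947 - 616) = 1/331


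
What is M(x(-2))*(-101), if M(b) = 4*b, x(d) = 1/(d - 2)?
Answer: 101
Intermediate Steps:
x(d) = 1/(-2 + d)
M(x(-2))*(-101) = (4/(-2 - 2))*(-101) = (4/(-4))*(-101) = (4*(-¼))*(-101) = -1*(-101) = 101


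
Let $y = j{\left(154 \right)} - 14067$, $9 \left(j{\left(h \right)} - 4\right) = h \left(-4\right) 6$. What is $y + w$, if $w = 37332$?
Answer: $\frac{68575}{3} \approx 22858.0$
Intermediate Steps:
$j{\left(h \right)} = 4 - \frac{8 h}{3}$ ($j{\left(h \right)} = 4 + \frac{h \left(-4\right) 6}{9} = 4 + \frac{- 4 h 6}{9} = 4 + \frac{\left(-24\right) h}{9} = 4 - \frac{8 h}{3}$)
$y = - \frac{43421}{3}$ ($y = \left(4 - \frac{1232}{3}\right) - 14067 = - \frac{1220}{3} - 14067 = - \frac{43421}{3} \approx -14474.0$)
$y + w = - \frac{43421}{3} + 37332 = \frac{68575}{3}$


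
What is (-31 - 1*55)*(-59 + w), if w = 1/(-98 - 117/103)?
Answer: 51819472/10211 ≈ 5074.9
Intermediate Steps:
w = -103/10211 (w = 1/(-98 - 117*1/103) = 1/(-98 - 117/103) = 1/(-10211/103) = -103/10211 ≈ -0.010087)
(-31 - 1*55)*(-59 + w) = (-31 - 1*55)*(-59 - 103/10211) = (-31 - 55)*(-602552/10211) = -86*(-602552/10211) = 51819472/10211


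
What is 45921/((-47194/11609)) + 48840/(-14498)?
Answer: -351415620531/31100846 ≈ -11299.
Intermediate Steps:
45921/((-47194/11609)) + 48840/(-14498) = 45921/((-47194*1/11609)) + 48840*(-1/14498) = 45921/(-47194/11609) - 2220/659 = 45921*(-11609/47194) - 2220/659 = -533096889/47194 - 2220/659 = -351415620531/31100846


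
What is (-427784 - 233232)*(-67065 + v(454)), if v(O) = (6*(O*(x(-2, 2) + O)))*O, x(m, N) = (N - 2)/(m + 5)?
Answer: -371089701745704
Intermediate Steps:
x(m, N) = (-2 + N)/(5 + m)
v(O) = 6*O**3 (v(O) = (6*(O*((-2 + 2)/(5 - 2) + O)))*O = (6*(O*(0/3 + O)))*O = (6*(O*((1/3)*0 + O)))*O = (6*(O*(0 + O)))*O = (6*(O*O))*O = (6*O**2)*O = 6*O**3)
(-427784 - 233232)*(-67065 + v(454)) = (-427784 - 233232)*(-67065 + 6*454**3) = -661016*(-67065 + 6*93576664) = -661016*(-67065 + 561459984) = -661016*561392919 = -371089701745704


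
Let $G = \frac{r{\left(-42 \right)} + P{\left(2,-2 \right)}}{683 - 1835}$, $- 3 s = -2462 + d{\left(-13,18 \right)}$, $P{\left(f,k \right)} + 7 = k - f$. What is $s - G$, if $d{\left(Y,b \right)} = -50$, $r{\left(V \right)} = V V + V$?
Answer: $\frac{966319}{1152} \approx 838.82$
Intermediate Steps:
$r{\left(V \right)} = V + V^{2}$ ($r{\left(V \right)} = V^{2} + V = V + V^{2}$)
$P{\left(f,k \right)} = -7 + k - f$ ($P{\left(f,k \right)} = -7 - \left(f - k\right) = -7 + k - f$)
$s = \frac{2512}{3}$ ($s = - \frac{-2462 - 50}{3} = \left(- \frac{1}{3}\right) \left(-2512\right) = \frac{2512}{3} \approx 837.33$)
$G = - \frac{1711}{1152}$ ($G = \frac{- 42 \left(1 - 42\right) - 11}{683 - 1835} = \frac{\left(-42\right) \left(-41\right) - 11}{-1152} = \left(1722 - 11\right) \left(- \frac{1}{1152}\right) = 1711 \left(- \frac{1}{1152}\right) = - \frac{1711}{1152} \approx -1.4852$)
$s - G = \frac{2512}{3} - - \frac{1711}{1152} = \frac{2512}{3} + \frac{1711}{1152} = \frac{966319}{1152}$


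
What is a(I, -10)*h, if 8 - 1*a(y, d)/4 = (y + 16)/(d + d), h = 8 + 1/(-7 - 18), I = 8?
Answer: 36616/125 ≈ 292.93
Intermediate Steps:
h = 199/25 (h = 8 + 1/(-25) = 8 - 1/25 = 199/25 ≈ 7.9600)
a(y, d) = 32 - 2*(16 + y)/d (a(y, d) = 32 - 4*(y + 16)/(d + d) = 32 - 4*(16 + y)/(2*d) = 32 - 4*(16 + y)*1/(2*d) = 32 - 2*(16 + y)/d)
a(I, -10)*h = (2*(-16 - 1*8 + 16*(-10))/(-10))*(199/25) = (2*(-⅒)*(-16 - 8 - 160))*(199/25) = (2*(-⅒)*(-184))*(199/25) = (184/5)*(199/25) = 36616/125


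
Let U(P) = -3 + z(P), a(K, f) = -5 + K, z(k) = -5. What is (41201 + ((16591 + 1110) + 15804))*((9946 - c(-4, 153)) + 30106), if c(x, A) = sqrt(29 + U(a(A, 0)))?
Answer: 2992124712 - 74706*sqrt(21) ≈ 2.9918e+9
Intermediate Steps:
U(P) = -8 (U(P) = -3 - 5 = -8)
c(x, A) = sqrt(21) (c(x, A) = sqrt(29 - 8) = sqrt(21))
(41201 + ((16591 + 1110) + 15804))*((9946 - c(-4, 153)) + 30106) = (41201 + ((16591 + 1110) + 15804))*((9946 - sqrt(21)) + 30106) = (41201 + (17701 + 15804))*(40052 - sqrt(21)) = (41201 + 33505)*(40052 - sqrt(21)) = 74706*(40052 - sqrt(21)) = 2992124712 - 74706*sqrt(21)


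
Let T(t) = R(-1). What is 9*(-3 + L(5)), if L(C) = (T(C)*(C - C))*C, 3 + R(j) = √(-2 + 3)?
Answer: -27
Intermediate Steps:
R(j) = -2 (R(j) = -3 + √(-2 + 3) = -3 + √1 = -3 + 1 = -2)
T(t) = -2
L(C) = 0 (L(C) = (-2*(C - C))*C = (-2*0)*C = 0*C = 0)
9*(-3 + L(5)) = 9*(-3 + 0) = 9*(-3) = -27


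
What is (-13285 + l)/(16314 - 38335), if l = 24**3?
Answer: -539/22021 ≈ -0.024477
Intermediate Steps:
l = 13824
(-13285 + l)/(16314 - 38335) = (-13285 + 13824)/(16314 - 38335) = 539/(-22021) = 539*(-1/22021) = -539/22021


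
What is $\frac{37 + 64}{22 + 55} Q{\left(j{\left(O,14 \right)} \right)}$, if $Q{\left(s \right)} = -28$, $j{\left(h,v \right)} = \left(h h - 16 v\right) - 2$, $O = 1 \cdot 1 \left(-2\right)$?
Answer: $- \frac{404}{11} \approx -36.727$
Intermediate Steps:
$O = -2$ ($O = 1 \left(-2\right) = -2$)
$j{\left(h,v \right)} = -2 + h^{2} - 16 v$ ($j{\left(h,v \right)} = \left(h^{2} - 16 v\right) - 2 = -2 + h^{2} - 16 v$)
$\frac{37 + 64}{22 + 55} Q{\left(j{\left(O,14 \right)} \right)} = \frac{37 + 64}{22 + 55} \left(-28\right) = \frac{101}{77} \left(-28\right) = - \frac{404}{11}$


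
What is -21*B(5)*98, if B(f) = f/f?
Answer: -2058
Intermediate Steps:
B(f) = 1
-21*B(5)*98 = -21*1*98 = -21*98 = -2058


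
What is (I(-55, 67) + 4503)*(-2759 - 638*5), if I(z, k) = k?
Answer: -27186930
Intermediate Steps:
(I(-55, 67) + 4503)*(-2759 - 638*5) = (67 + 4503)*(-2759 - 638*5) = 4570*(-2759 - 3190) = 4570*(-5949) = -27186930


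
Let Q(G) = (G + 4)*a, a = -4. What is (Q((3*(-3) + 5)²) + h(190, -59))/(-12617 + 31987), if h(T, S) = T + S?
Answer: 51/19370 ≈ 0.0026329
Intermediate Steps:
Q(G) = -16 - 4*G (Q(G) = (G + 4)*(-4) = (4 + G)*(-4) = -16 - 4*G)
h(T, S) = S + T
(Q((3*(-3) + 5)²) + h(190, -59))/(-12617 + 31987) = ((-16 - 4*(3*(-3) + 5)²) + (-59 + 190))/(-12617 + 31987) = ((-16 - 4*(-9 + 5)²) + 131)/19370 = ((-16 - 4*(-4)²) + 131)*(1/19370) = ((-16 - 4*16) + 131)*(1/19370) = ((-16 - 64) + 131)*(1/19370) = (-80 + 131)*(1/19370) = 51*(1/19370) = 51/19370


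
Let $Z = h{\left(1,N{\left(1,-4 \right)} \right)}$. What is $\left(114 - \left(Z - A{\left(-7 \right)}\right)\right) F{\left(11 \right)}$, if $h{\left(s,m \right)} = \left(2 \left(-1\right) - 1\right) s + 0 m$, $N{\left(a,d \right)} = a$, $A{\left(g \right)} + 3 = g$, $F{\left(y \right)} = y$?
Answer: $1177$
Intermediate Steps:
$A{\left(g \right)} = -3 + g$
$h{\left(s,m \right)} = - 3 s$ ($h{\left(s,m \right)} = \left(-2 - 1\right) s + 0 = - 3 s + 0 = - 3 s$)
$Z = -3$ ($Z = \left(-3\right) 1 = -3$)
$\left(114 - \left(Z - A{\left(-7 \right)}\right)\right) F{\left(11 \right)} = \left(114 - 7\right) 11 = 107 \cdot 11 = 1177$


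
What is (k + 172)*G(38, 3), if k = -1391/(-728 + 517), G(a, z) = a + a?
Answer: 2863908/211 ≈ 13573.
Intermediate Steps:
G(a, z) = 2*a
k = 1391/211 (k = -1391/(-211) = -1391*(-1/211) = 1391/211 ≈ 6.5924)
(k + 172)*G(38, 3) = (1391/211 + 172)*(2*38) = (37683/211)*76 = 2863908/211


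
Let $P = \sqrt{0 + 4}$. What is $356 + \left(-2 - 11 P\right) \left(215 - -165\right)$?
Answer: $-8764$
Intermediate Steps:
$P = 2$ ($P = \sqrt{4} = 2$)
$356 + \left(-2 - 11 P\right) \left(215 - -165\right) = 356 + \left(-2 - 22\right) \left(215 - -165\right) = 356 + \left(-2 - 22\right) \left(215 + 165\right) = 356 - 9120 = -8764$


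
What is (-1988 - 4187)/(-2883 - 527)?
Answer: 1235/682 ≈ 1.8109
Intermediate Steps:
(-1988 - 4187)/(-2883 - 527) = -6175/(-3410) = -6175*(-1/3410) = 1235/682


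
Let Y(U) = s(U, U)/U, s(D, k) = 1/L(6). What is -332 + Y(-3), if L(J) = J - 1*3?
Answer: -2989/9 ≈ -332.11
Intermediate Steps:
L(J) = -3 + J (L(J) = J - 3 = -3 + J)
s(D, k) = 1/3 (s(D, k) = 1/(-3 + 6) = 1/3)
Y(U) = 1/(3*U)
-332 + Y(-3) = -332 + (1/3)/(-3) = -332 + (1/3)*(-1/3) = -332 - 1/9 = -2989/9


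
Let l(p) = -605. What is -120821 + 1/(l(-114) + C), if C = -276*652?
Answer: -21815077298/180557 ≈ -1.2082e+5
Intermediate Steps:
C = -179952
-120821 + 1/(l(-114) + C) = -120821 + 1/(-605 - 179952) = -120821 + 1/(-180557) = -120821 - 1/180557 = -21815077298/180557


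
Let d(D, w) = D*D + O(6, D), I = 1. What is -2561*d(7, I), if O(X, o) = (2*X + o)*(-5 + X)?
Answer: -174148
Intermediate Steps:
O(X, o) = (-5 + X)*(o + 2*X) (O(X, o) = (o + 2*X)*(-5 + X) = (-5 + X)*(o + 2*X))
d(D, w) = 12 + D + D² (d(D, w) = D*D + (-10*6 - 5*D + 2*6² + 6*D) = D² + (-60 - 5*D + 2*36 + 6*D) = D² + (-60 - 5*D + 72 + 6*D) = D² + (12 + D) = 12 + D + D²)
-2561*d(7, I) = -2561*(12 + 7 + 7²) = -2561*(12 + 7 + 49) = -2561*68 = -174148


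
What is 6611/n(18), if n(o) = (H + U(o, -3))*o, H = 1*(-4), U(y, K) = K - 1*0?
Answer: -6611/126 ≈ -52.468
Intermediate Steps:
U(y, K) = K (U(y, K) = K + 0 = K)
H = -4
n(o) = -7*o (n(o) = (-4 - 3)*o = -7*o)
6611/n(18) = 6611/((-7*18)) = 6611/(-126) = 6611*(-1/126) = -6611/126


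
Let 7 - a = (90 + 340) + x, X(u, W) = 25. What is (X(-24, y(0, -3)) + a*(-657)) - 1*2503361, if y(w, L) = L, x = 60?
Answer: -2186005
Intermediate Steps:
a = -483 (a = 7 - ((90 + 340) + 60) = 7 - (430 + 60) = 7 - 1*490 = 7 - 490 = -483)
(X(-24, y(0, -3)) + a*(-657)) - 1*2503361 = (25 - 483*(-657)) - 1*2503361 = (25 + 317331) - 2503361 = 317356 - 2503361 = -2186005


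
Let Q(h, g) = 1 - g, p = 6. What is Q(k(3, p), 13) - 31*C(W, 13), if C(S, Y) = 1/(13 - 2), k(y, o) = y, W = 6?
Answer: -163/11 ≈ -14.818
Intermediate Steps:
C(S, Y) = 1/11
Q(k(3, p), 13) - 31*C(W, 13) = (1 - 1*13) - 31*1/11 = (1 - 13) - 31/11 = -12 - 31/11 = -163/11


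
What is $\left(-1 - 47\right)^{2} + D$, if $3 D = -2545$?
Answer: $\frac{4367}{3} \approx 1455.7$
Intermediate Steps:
$D = - \frac{2545}{3}$ ($D = \frac{1}{3} \left(-2545\right) = - \frac{2545}{3} \approx -848.33$)
$\left(-1 - 47\right)^{2} + D = \left(-1 - 47\right)^{2} - \frac{2545}{3} = \left(-48\right)^{2} - \frac{2545}{3} = 2304 - \frac{2545}{3} = \frac{4367}{3}$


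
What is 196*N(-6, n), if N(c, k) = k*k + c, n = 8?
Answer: 11368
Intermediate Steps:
N(c, k) = c + k² (N(c, k) = k² + c = c + k²)
196*N(-6, n) = 196*(-6 + 8²) = 196*(-6 + 64) = 196*58 = 11368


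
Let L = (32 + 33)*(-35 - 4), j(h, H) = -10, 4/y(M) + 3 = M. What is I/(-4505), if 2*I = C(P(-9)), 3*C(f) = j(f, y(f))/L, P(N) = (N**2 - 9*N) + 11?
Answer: -1/6852105 ≈ -1.4594e-7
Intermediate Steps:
y(M) = 4/(-3 + M)
L = -2535 (L = 65*(-39) = -2535)
P(N) = 11 + N**2 - 9*N
C(f) = 2/1521 (C(f) = (-10/(-2535))/3 = (-10*(-1/2535))/3 = (1/3)*(2/507) = 2/1521)
I = 1/1521 (I = (1/2)*(2/1521) = 1/1521 ≈ 0.00065746)
I/(-4505) = (1/1521)/(-4505) = (1/1521)*(-1/4505) = -1/6852105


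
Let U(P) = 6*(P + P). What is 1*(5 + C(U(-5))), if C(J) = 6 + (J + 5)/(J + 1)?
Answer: 704/59 ≈ 11.932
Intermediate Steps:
U(P) = 12*P (U(P) = 6*(2*P) = 12*P)
C(J) = 6 + (5 + J)/(1 + J)
1*(5 + C(U(-5))) = 1*(5 + (11 + 7*(12*(-5)))/(1 + 12*(-5))) = 1*(5 + (11 + 7*(-60))/(1 - 60)) = 1*(5 + (11 - 420)/(-59)) = 1*(5 - 1/59*(-409)) = 1*(5 + 409/59) = 1*(704/59) = 704/59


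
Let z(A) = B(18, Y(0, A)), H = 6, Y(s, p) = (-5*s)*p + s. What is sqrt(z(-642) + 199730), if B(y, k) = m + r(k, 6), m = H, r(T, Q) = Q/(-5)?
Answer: sqrt(4993370)/5 ≈ 446.92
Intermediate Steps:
r(T, Q) = -Q/5 (r(T, Q) = Q*(-1/5) = -Q/5)
Y(s, p) = s - 5*p*s (Y(s, p) = -5*p*s + s = s - 5*p*s)
m = 6
B(y, k) = 24/5 (B(y, k) = 6 - 1/5*6 = 6 - 6/5 = 24/5)
z(A) = 24/5
sqrt(z(-642) + 199730) = sqrt(24/5 + 199730) = sqrt(998674/5) = sqrt(4993370)/5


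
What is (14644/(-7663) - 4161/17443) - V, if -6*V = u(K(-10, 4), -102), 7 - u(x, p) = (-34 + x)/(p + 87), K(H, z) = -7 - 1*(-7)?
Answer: -16368627811/12029913810 ≈ -1.3607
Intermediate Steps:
K(H, z) = 0 (K(H, z) = -7 + 7 = 0)
u(x, p) = 7 - (-34 + x)/(87 + p) (u(x, p) = 7 - (-34 + x)/(p + 87) = 7 - (-34 + x)/(87 + p))
V = -71/90 (V = -(643 - 1*0 + 7*(-102))/(6*(87 - 102)) = -(643 + 0 - 714)/(6*(-15)) = -(-1)*(-71)/90 = -⅙*71/15 = -71/90 ≈ -0.78889)
(14644/(-7663) - 4161/17443) - V = (14644/(-7663) - 4161/17443) - 1*(-71/90) = (14644*(-1/7663) - 4161*1/17443) + 71/90 = (-14644/7663 - 4161/17443) + 71/90 = -287321035/133665709 + 71/90 = -16368627811/12029913810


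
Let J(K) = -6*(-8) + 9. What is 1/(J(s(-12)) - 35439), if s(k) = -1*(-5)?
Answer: -1/35382 ≈ -2.8263e-5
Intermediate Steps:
s(k) = 5
J(K) = 57 (J(K) = 48 + 9 = 57)
1/(J(s(-12)) - 35439) = 1/(57 - 35439) = 1/(-35382) = -1/35382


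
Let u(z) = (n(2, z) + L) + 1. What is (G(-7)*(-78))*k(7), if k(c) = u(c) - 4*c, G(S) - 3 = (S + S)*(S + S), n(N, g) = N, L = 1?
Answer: 372528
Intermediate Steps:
G(S) = 3 + 4*S² (G(S) = 3 + (S + S)*(S + S) = 3 + (2*S)*(2*S) = 3 + 4*S²)
u(z) = 4 (u(z) = (2 + 1) + 1 = 3 + 1 = 4)
k(c) = 4 - 4*c
(G(-7)*(-78))*k(7) = ((3 + 4*(-7)²)*(-78))*(4 - 4*7) = ((3 + 4*49)*(-78))*(4 - 28) = ((3 + 196)*(-78))*(-24) = (199*(-78))*(-24) = -15522*(-24) = 372528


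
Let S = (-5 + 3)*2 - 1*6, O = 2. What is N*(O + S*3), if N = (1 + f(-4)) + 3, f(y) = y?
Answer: 0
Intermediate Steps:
S = -10 (S = -2*2 - 6 = -4 - 6 = -10)
N = 0 (N = (1 - 4) + 3 = -3 + 3 = 0)
N*(O + S*3) = 0*(2 - 10*3) = 0*(2 - 30) = 0*(-28) = 0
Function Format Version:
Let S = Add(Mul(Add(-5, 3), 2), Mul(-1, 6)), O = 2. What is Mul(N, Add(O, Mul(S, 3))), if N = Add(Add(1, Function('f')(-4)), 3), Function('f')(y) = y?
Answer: 0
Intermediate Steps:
S = -10 (S = Add(Mul(-2, 2), -6) = Add(-4, -6) = -10)
N = 0 (N = Add(Add(1, -4), 3) = Add(-3, 3) = 0)
Mul(N, Add(O, Mul(S, 3))) = Mul(0, Add(2, Mul(-10, 3))) = Mul(0, Add(2, -30)) = Mul(0, -28) = 0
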